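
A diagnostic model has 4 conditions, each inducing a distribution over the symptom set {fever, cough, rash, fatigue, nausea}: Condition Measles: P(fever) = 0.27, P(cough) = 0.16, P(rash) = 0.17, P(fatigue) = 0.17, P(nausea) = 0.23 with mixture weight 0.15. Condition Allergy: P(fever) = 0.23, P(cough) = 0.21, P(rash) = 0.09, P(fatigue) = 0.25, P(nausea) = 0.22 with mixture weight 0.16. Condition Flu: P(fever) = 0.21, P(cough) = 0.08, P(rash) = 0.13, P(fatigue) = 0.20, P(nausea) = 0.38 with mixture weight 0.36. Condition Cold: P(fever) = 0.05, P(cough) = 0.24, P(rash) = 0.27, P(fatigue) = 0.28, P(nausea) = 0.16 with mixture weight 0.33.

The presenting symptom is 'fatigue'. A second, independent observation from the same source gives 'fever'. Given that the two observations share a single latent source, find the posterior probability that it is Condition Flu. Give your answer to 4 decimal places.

The responsibility of component k is π_k f_k(x) divided by Σ_j π_j f_j(x).
Since both observations come from the same component, the likelihood for component k is f_k(x₁)·f_k(x₂).
  f_Measles = [P(fatigue | comp) = 0.17] × [0.27] = 0.0459
  f_Allergy = [P(fatigue | comp) = 0.25] × [0.23] = 0.0575
  f_Flu = [P(fatigue | comp) = 0.20] × [0.21] = 0.042
  f_Cold = [P(fatigue | comp) = 0.28] × [0.05] = 0.014
Unnormalised posteriors:
  π_Measles·f_Measles = 0.15 × 0.0459 = 0.006885
  π_Allergy·f_Allergy = 0.16 × 0.0575 = 0.0092
  π_Flu·f_Flu = 0.36 × 0.042 = 0.01512
  π_Cold·f_Cold = 0.33 × 0.014 = 0.00462
Denominator: 0.006885 + 0.0092 + 0.01512 + 0.00462 = 0.035825
P(Condition Flu | x₁, x₂) = 0.01512 / 0.035825 ≈ 0.4221

0.4221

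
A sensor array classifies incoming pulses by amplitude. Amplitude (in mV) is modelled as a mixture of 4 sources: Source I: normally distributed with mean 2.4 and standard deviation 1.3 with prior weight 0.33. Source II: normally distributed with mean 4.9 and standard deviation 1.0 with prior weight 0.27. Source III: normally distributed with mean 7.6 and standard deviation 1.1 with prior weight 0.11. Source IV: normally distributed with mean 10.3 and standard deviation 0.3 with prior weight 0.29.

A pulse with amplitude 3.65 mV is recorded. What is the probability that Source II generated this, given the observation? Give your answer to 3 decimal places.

P(component k | x) = P(Z=k)·f_k(x) / marginal(x), where marginal(x) = Σ_j P(Z=j)·f_j(x).
Component likelihoods at x = 3.65 mV:
  p_I = (1/(1.3·√(2π)))·exp(−(3.65−2.4)²/(2·1.3²)) = 0.306879·exp(-0.46228) = 0.193287
  p_II = (1/(1.0·√(2π)))·exp(−(3.65−4.9)²/(2·1.0²)) = 0.398942·exp(-0.78125) = 0.182649
  p_III = (1/(1.1·√(2π)))·exp(−(3.65−7.6)²/(2·1.1²)) = 0.362675·exp(-6.44731) = 0.000574757
  p_IV = (1/(0.3·√(2π)))·exp(−(3.65−10.3)²/(2·0.3²)) = 1.329808·exp(-245.68056) = 2.66735e-107
Multiply by the mixture weights:
  P(Z=I)·p_I = 0.33 × 0.193287 = 0.0637846
  P(Z=II)·p_II = 0.27 × 0.182649 = 0.0493153
  P(Z=III)·p_III = 0.11 × 0.000574757 = 6.32233e-05
  P(Z=IV)·p_IV = 0.29 × 2.66735e-107 = 7.7353e-108
Normaliser: 0.0637846 + 0.0493153 + 6.32233e-05 + 7.7353e-108 = 0.113163
Responsibility of Source II: 0.0493153 / 0.113163 ≈ 0.436

0.436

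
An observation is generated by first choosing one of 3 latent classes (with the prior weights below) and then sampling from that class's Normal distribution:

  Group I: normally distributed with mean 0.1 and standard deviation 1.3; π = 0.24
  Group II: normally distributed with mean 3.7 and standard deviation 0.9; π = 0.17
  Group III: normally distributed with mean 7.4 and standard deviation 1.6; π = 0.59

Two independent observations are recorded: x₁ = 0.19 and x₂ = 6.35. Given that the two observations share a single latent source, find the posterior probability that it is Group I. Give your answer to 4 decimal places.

Apply Bayes' rule: the posterior for each component is proportional to its prior times its likelihood at x.
Since both observations come from the same component, the likelihood for component k is f_k(x₁)·f_k(x₂).
  p_I = [0.306144] × [2.93661e-06] = 8.99025e-07
  p_II = [0.000220728] × [0.00580837] = 1.28207e-06
  p_III = [9.7126e-06] × [0.201035] = 1.95258e-06
Multiply by the mixture weights:
  P(Z=I)·p_I = 0.24 × 8.99025e-07 = 2.15766e-07
  P(Z=II)·p_II = 0.17 × 1.28207e-06 = 2.17952e-07
  P(Z=III)·p_III = 0.59 × 1.95258e-06 = 1.15202e-06
Marginal: 2.15766e-07 + 2.17952e-07 + 1.15202e-06 = 1.58574e-06
P(Group I | data) = 2.15766e-07 / 1.58574e-06 ≈ 0.1361

0.1361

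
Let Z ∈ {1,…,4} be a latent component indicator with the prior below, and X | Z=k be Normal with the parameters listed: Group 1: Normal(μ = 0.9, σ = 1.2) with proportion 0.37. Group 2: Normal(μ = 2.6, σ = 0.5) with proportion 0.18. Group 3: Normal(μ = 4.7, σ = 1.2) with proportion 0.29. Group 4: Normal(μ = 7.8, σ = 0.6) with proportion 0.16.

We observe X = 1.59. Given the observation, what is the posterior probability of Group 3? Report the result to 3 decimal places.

0.027

Apply Bayes' rule: the posterior for each component is proportional to its prior times its likelihood at x.
Normal densities:
  p_1 = (1/(1.2·√(2π)))·exp(−(1.59−0.9)²/(2·1.2²)) = 0.332452·exp(-0.16531) = 0.281796
  p_2 = (1/(0.5·√(2π)))·exp(−(1.59−2.6)²/(2·0.5²)) = 0.797885·exp(-2.04020) = 0.103727
  p_3 = (1/(1.2·√(2π)))·exp(−(1.59−4.7)²/(2·1.2²)) = 0.332452·exp(-3.35837) = 0.0115667
  p_4 = (1/(0.6·√(2π)))·exp(−(1.59−7.8)²/(2·0.6²)) = 0.664904·exp(-53.56125) = 3.64253e-24
Unnormalised posteriors:
  π_1·p_1 = 0.37 × 0.281796 = 0.104264
  π_2·p_2 = 0.18 × 0.103727 = 0.0186709
  π_3·p_3 = 0.29 × 0.0115667 = 0.00335433
  π_4·p_4 = 0.16 × 3.64253e-24 = 5.82805e-25
Normaliser: 0.104264 + 0.0186709 + 0.00335433 + 5.82805e-25 = 0.12629
So the posterior for Group 3 is 0.00335433 / 0.12629 ≈ 0.027.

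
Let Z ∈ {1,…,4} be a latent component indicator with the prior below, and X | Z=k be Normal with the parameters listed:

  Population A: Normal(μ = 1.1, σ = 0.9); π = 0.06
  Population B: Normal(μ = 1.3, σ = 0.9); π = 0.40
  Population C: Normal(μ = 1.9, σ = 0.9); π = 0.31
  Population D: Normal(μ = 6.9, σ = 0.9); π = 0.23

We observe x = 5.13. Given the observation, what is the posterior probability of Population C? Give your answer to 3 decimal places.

The responsibility of component k is P(Z=k) f_k(x) divided by Σ_j P(Z=j) f_j(x).
Evaluate each component's likelihood at the observed value:
  f_A = (1/(0.9·√(2π)))·exp(−(5.13−1.1)²/(2·0.9²)) = 0.443269·exp(-10.02525) = 1.96227e-05
  f_B = (1/(0.9·√(2π)))·exp(−(5.13−1.3)²/(2·0.9²)) = 0.443269·exp(-9.05488) = 5.17827e-05
  f_C = (1/(0.9·√(2π)))·exp(−(5.13−1.9)²/(2·0.9²)) = 0.443269·exp(-6.44006) = 0.000707594
  f_D = (1/(0.9·√(2π)))·exp(−(5.13−6.9)²/(2·0.9²)) = 0.443269·exp(-1.93389) = 0.06409
Unnormalised posteriors:
  P(Z=A)·f_A = 0.06 × 1.96227e-05 = 1.17736e-06
  P(Z=B)·f_B = 0.40 × 5.17827e-05 = 2.07131e-05
  P(Z=C)·f_C = 0.31 × 0.000707594 = 0.000219354
  P(Z=D)·f_D = 0.23 × 0.06409 = 0.0147407
Denominator: 1.17736e-06 + 2.07131e-05 + 0.000219354 + 0.0147407 = 0.0149819
So the posterior for Population C is 0.000219354 / 0.0149819 ≈ 0.015.

0.015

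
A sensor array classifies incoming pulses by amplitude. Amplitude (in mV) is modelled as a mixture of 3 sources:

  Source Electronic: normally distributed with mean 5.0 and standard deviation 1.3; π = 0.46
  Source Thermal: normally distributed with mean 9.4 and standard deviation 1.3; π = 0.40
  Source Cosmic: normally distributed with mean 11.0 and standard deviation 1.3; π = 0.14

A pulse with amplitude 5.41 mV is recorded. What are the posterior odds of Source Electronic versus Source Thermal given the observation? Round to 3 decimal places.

121.525

The posterior odds equal the prior odds times the likelihood ratio: (π_i/π_j)·(f_i(x)/f_j(x)).
Normal densities:
  p_Electronic = 0.29199
  p_Thermal = 0.00276313
  p_Cosmic = 2.96425e-05
0.134315 / 0.00110525 ≈ 121.525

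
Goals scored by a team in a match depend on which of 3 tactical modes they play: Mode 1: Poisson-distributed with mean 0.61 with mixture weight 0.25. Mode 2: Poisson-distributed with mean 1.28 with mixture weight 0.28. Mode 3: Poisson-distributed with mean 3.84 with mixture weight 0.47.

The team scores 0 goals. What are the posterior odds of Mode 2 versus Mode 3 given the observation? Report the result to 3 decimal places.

The posterior odds equal the prior odds times the likelihood ratio: (π_i/π_j)·(f_i(x)/f_j(x)).
Evaluate each component's likelihood at the observed value:
  f_1 = 0.543351
  f_2 = 0.278037
  f_3 = 0.0214936
0.0778504 / 0.010102 ≈ 7.706

7.706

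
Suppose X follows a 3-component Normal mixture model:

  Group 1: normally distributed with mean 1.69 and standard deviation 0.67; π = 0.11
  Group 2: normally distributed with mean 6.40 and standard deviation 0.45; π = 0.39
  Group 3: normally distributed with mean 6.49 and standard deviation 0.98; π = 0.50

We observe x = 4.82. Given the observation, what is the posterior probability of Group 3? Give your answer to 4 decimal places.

0.9849

Posterior ∝ prior × likelihood, so P(k | x) ∝ w_k f_k(x); normalise over all components.
Component likelihoods at x = 4.82:
  L_1 = (1/(0.67·√(2π)))·exp(−(4.82−1.69)²/(2·0.67²)) = 0.595436·exp(-10.91212) = 1.08583e-05
  L_2 = (1/(0.45·√(2π)))·exp(−(4.82−6.40)²/(2·0.45²)) = 0.886538·exp(-6.16395) = 0.00186521
  L_3 = (1/(0.98·√(2π)))·exp(−(4.82−6.49)²/(2·0.98²)) = 0.407084·exp(-1.45195) = 0.0953041
Prior × likelihood for each component:
  w_1·L_1 = 0.11 × 1.08583e-05 = 1.19441e-06
  w_2·L_2 = 0.39 × 0.00186521 = 0.000727432
  w_3·L_3 = 0.50 × 0.0953041 = 0.047652
Sum: 1.19441e-06 + 0.000727432 + 0.047652 = 0.0483807
Responsibility of Group 3: 0.047652 / 0.0483807 ≈ 0.9849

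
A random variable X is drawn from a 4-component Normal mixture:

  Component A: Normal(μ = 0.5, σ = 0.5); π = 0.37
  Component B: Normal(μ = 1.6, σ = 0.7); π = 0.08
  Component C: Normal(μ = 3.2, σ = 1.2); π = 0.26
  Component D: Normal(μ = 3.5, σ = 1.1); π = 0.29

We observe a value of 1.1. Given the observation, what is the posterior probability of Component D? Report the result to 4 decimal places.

0.0469

Posterior ∝ prior × likelihood, so P(k | x) ∝ P(Z=k) f_k(x); normalise over all components.
Component likelihoods at x = 1.1:
  f_A = 0.388372
  f_B = 0.441593
  f_C = 0.0718978
  f_D = 0.0335602
Prior × likelihood for each component:
  P(Z=A)·f_A = 0.37 × 0.388372 = 0.143698
  P(Z=B)·f_B = 0.08 × 0.441593 = 0.0353275
  P(Z=C)·f_C = 0.26 × 0.0718978 = 0.0186934
  P(Z=D)·f_D = 0.29 × 0.0335602 = 0.00973246
Normaliser: 0.143698 + 0.0353275 + 0.0186934 + 0.00973246 = 0.207451
P(Component D | data) = 0.00973246 / 0.207451 ≈ 0.0469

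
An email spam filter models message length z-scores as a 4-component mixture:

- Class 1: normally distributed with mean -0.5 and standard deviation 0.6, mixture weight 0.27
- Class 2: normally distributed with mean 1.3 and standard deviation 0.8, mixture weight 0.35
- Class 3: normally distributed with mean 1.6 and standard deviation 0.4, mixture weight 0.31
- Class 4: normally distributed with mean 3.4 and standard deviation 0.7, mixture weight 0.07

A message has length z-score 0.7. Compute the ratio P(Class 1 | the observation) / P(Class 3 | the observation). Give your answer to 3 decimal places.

0.988

Since P(k|x) ∝ π_k f_k(x), the posterior odds are π_i f_i(x) / (π_j f_j(x)).
Component likelihoods at x = 0.7:
  f_1 = 0.0899849
  f_2 = 0.376422
  f_3 = 0.0793491
  f_4 = 0.000335114
Posterior odds = (π_1·f_1) / (π_3·f_3) = (0.27·0.0899849) / (0.31·0.0793491) = 0.0242959 / 0.0245982 ≈ 0.988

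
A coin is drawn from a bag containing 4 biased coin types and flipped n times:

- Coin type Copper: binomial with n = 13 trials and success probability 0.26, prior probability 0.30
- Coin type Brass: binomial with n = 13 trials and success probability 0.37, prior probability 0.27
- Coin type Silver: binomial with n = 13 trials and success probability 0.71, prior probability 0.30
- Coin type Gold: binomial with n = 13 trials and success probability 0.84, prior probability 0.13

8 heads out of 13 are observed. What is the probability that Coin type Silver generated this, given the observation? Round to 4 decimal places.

The responsibility of component k is π_k f_k(x) divided by Σ_j π_j f_j(x).
Component likelihoods at x = 8 heads out of 13:
  L_Copper = C(13,8)·0.26^8·0.74^5 = 1287·2.08827e-05·0.221901 = 0.00596381
  L_Brass = C(13,8)·0.37^8·0.63^5 = 1287·0.000351248·0.0992437 = 0.0448637
  L_Silver = C(13,8)·0.71^8·0.29^5 = 1287·0.0645754·0.00205111 = 0.170465
  L_Gold = C(13,8)·0.84^8·0.16^5 = 1287·0.247876·0.000104858 = 0.0334513
Multiply by the mixture weights:
  π_Copper·L_Copper = 0.30 × 0.00596381 = 0.00178914
  π_Brass·L_Brass = 0.27 × 0.0448637 = 0.0121132
  π_Silver·L_Silver = 0.30 × 0.170465 = 0.0511395
  π_Gold·L_Gold = 0.13 × 0.0334513 = 0.00434867
Evidence: 0.00178914 + 0.0121132 + 0.0511395 + 0.00434867 = 0.0693905
So the posterior for Coin type Silver is 0.0511395 / 0.0693905 ≈ 0.7370.

0.7370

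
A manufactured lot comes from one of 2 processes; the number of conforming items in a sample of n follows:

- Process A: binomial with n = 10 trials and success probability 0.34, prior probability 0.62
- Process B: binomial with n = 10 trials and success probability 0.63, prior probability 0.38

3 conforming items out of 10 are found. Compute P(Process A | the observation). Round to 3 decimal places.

0.936

Posterior ∝ prior × likelihood, so P(k | x) ∝ w_k f_k(x); normalise over all components.
Binomial probabilities:
  L_A = C(10,3)·0.34^3·0.66^7 = 120·0.039304·0.0545516 = 0.257292
  L_B = C(10,3)·0.63^3·0.37^7 = 120·0.250047·0.000949319 = 0.0284849
Weight by the priors:
  w_A·L_A = 0.62 × 0.257292 = 0.159521
  w_B·L_B = 0.38 × 0.0284849 = 0.0108243
Denominator: 0.159521 + 0.0108243 = 0.170345
Responsibility of Process A: 0.159521 / 0.170345 ≈ 0.936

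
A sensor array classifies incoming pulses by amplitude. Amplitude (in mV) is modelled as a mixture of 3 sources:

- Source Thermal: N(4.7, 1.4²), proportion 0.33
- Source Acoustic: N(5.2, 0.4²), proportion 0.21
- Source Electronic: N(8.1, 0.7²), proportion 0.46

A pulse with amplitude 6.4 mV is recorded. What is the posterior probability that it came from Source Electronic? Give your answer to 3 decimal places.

0.225

Posterior ∝ prior × likelihood, so P(k | x) ∝ P(Z=k) f_k(x); normalise over all components.
Evaluate each component's likelihood at the observed value:
  f_Thermal = (1/(1.4·√(2π)))·exp(−(6.4−4.7)²/(2·1.4²)) = 0.284959·exp(-0.73724) = 0.136333
  f_Acoustic = (1/(0.4·√(2π)))·exp(−(6.4−5.2)²/(2·0.4²)) = 0.997356·exp(-4.50000) = 0.0110796
  f_Electronic = (1/(0.7·√(2π)))·exp(−(6.4−8.1)²/(2·0.7²)) = 0.569918·exp(-2.94898) = 0.0298598
Weight by the priors:
  P(Z=Thermal)·f_Thermal = 0.33 × 0.136333 = 0.0449899
  P(Z=Acoustic)·f_Acoustic = 0.21 × 0.0110796 = 0.00232672
  P(Z=Electronic)·f_Electronic = 0.46 × 0.0298598 = 0.0137355
Evidence: 0.0449899 + 0.00232672 + 0.0137355 = 0.0610521
So the posterior for Source Electronic is 0.0137355 / 0.0610521 ≈ 0.225.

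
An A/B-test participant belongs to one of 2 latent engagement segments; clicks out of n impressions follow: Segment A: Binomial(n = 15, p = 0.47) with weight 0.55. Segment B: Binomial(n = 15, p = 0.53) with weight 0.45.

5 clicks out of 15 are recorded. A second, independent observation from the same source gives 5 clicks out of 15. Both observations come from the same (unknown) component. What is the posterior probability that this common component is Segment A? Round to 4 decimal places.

0.8025

P(component k | x) = π_k·f_k(x) / marginal(x), where marginal(x) = Σ_j π_j·f_j(x).
Since both observations come from the same component, the likelihood for component k is f_k(x₁)·f_k(x₂).
  p_A = [0.120449] × [0.120449] = 0.014508
  p_B = [0.0660562] × [0.0660562] = 0.00436341
Unnormalised posteriors:
  π_A·p_A = 0.55 × 0.014508 = 0.00797938
  π_B·p_B = 0.45 × 0.00436341 = 0.00196354
Denominator: 0.00797938 + 0.00196354 = 0.00994292
P(Segment A | data) ≈ 0.8025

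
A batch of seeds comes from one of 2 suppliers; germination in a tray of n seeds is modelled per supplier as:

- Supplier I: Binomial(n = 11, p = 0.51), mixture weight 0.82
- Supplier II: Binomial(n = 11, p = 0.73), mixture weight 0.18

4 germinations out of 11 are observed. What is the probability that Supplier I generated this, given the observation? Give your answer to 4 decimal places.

0.9860

Posterior ∝ prior × likelihood, so P(k | x) ∝ π_k f_k(x); normalise over all components.
Component likelihoods at x = 4 germinations out of 11:
  f_I = 0.151414
  f_II = 0.00980284
Unnormalised posteriors:
  π_I·f_I = 0.82 × 0.151414 = 0.12416
  π_II·f_II = 0.18 × 0.00980284 = 0.00176451
Marginal: 0.12416 + 0.00176451 = 0.125924
Responsibility of Supplier I: 0.12416 / 0.125924 ≈ 0.9860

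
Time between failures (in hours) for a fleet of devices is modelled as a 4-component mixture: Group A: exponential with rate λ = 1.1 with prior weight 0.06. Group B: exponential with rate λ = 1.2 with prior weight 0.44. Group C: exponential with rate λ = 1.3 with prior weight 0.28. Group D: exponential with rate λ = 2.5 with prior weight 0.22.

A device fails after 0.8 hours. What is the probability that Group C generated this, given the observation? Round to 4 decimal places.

Posterior ∝ prior × likelihood, so P(k | x) ∝ π_k f_k(x); normalise over all components.
Exponential densities:
  L_A = 0.456261
  L_B = 0.459471
  L_C = 0.459491
  L_D = 0.338338
Multiply by the mixture weights:
  π_A·L_A = 0.06 × 0.456261 = 0.0273757
  π_B·L_B = 0.44 × 0.459471 = 0.202167
  π_C·L_C = 0.28 × 0.459491 = 0.128658
  π_D·L_D = 0.22 × 0.338338 = 0.0744344
Normaliser: 0.0273757 + 0.202167 + 0.128658 + 0.0744344 = 0.432635
So the posterior for Group C is 0.128658 / 0.432635 ≈ 0.2974.

0.2974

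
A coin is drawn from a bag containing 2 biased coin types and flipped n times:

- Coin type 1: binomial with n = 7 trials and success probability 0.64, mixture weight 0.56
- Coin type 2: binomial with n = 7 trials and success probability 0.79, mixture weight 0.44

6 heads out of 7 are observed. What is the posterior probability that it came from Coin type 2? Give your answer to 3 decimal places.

The responsibility of component k is P(Z=k) f_k(x) divided by Σ_j P(Z=j) f_j(x).
Evaluate each component's likelihood at the observed value:
  L_1 = 0.173173
  L_2 = 0.357339
Multiply by the mixture weights:
  P(Z=1)·L_1 = 0.56 × 0.173173 = 0.0969769
  P(Z=2)·L_2 = 0.44 × 0.357339 = 0.157229
Denominator: 0.0969769 + 0.157229 = 0.254206
P(Coin type 2 | x) ≈ 0.619

0.619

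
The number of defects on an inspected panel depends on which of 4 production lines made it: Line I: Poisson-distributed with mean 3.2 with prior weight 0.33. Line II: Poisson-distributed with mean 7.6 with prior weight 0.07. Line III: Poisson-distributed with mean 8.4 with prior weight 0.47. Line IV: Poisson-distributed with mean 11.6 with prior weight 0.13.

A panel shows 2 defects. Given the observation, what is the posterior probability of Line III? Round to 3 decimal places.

0.051

The responsibility of component k is w_k f_k(x) divided by Σ_j w_j f_j(x).
Evaluate each component's likelihood at the observed value:
  L_I = 0.208702
  L_II = 0.014453
  L_III = 0.00793332
  L_IV = 0.000616694
Multiply by the mixture weights:
  w_I·L_I = 0.33 × 0.208702 = 0.0688718
  w_II·L_II = 0.07 × 0.014453 = 0.00101171
  w_III·L_III = 0.47 × 0.00793332 = 0.00372866
  w_IV·L_IV = 0.13 × 0.000616694 = 8.01703e-05
Marginal: 0.0688718 + 0.00101171 + 0.00372866 + 8.01703e-05 = 0.0736924
P(Line III | x) = 0.00372866 / 0.0736924 ≈ 0.051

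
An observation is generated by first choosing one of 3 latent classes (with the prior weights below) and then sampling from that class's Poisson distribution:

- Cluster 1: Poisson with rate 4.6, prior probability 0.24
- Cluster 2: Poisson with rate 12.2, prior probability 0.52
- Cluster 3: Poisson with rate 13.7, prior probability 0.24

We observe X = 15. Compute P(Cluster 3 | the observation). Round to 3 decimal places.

Posterior ∝ prior × likelihood, so P(k | x) ∝ π_k f_k(x); normalise over all components.
Evaluate each component's likelihood at the observed value:
  f_1 = e^(−4.6)·4.6^15/15! = 6.71604e-05
  f_2 = e^(−12.2)·12.2^15/15! = 0.075946
  f_3 = e^(−13.7)·13.7^15/15! = 0.0964883
Multiply by the mixture weights:
  π_1·f_1 = 0.24 × 6.71604e-05 = 1.61185e-05
  π_2·f_2 = 0.52 × 0.075946 = 0.0394919
  π_3·f_3 = 0.24 × 0.0964883 = 0.0231572
Denominator: 1.61185e-05 + 0.0394919 + 0.0231572 = 0.0626652
Responsibility of Cluster 3: 0.0231572 / 0.0626652 ≈ 0.370

0.370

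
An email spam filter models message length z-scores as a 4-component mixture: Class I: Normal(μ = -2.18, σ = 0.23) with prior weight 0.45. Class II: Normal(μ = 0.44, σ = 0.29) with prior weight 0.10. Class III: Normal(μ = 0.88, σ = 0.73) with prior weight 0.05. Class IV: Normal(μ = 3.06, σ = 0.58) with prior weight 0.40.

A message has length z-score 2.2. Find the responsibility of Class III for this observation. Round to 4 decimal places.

0.0549

By Bayes' theorem, P(k | x) = w_k f_k(x) / Σ_j w_j f_j(x).
Normal densities:
  p_I = 3.08925e-79
  p_II = 1.38188e-08
  p_III = 0.106559
  p_IV = 0.229123
Prior × likelihood for each component:
  w_I·p_I = 0.45 × 3.08925e-79 = 1.39016e-79
  w_II·p_II = 0.10 × 1.38188e-08 = 1.38188e-09
  w_III·p_III = 0.05 × 0.106559 = 0.00532795
  w_IV·p_IV = 0.40 × 0.229123 = 0.0916491
Denominator: 1.39016e-79 + 1.38188e-09 + 0.00532795 + 0.0916491 = 0.096977
P(Class III | data) = 0.00532795 / 0.096977 ≈ 0.0549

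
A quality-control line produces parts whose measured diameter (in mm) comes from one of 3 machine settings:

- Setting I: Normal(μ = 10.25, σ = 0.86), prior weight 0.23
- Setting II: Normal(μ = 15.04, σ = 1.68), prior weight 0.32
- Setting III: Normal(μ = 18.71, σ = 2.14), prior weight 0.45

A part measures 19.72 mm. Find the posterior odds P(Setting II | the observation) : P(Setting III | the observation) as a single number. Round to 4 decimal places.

Posterior odds = (P(Z=i) f_i(x)) / (P(Z=j) f_j(x)); the normalising sum cancels.
Normal densities:
  L_I = (1/(0.86·√(2π)))·exp(−(19.72−10.25)²/(2·0.86²)) = 0.463886·exp(-60.62797) = 2.16779e-27
  L_II = (1/(1.68·√(2π)))·exp(−(19.72−15.04)²/(2·1.68²)) = 0.237466·exp(-3.88010) = 0.00490336
  L_III = (1/(2.14·√(2π)))·exp(−(19.72−18.71)²/(2·2.14²)) = 0.186422·exp(-0.11137) = 0.166773
Posterior odds = (P(Z=II)·L_II) / (P(Z=III)·L_III) = (0.32·0.00490336) / (0.45·0.166773) = 0.00156908 / 0.0750481 ≈ 0.0209

0.0209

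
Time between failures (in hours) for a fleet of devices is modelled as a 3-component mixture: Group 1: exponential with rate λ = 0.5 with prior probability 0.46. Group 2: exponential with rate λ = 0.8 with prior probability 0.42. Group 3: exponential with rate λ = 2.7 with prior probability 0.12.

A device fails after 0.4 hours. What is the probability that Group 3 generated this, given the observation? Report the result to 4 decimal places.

Apply Bayes' rule: the posterior for each component is proportional to its prior times its likelihood at x.
Evaluate each component's likelihood at the observed value:
  f_1 = 0.5·e^(−0.5·0.4) = 0.5·e^(−0.2000) = 0.409365
  f_2 = 0.8·e^(−0.8·0.4) = 0.8·e^(−0.3200) = 0.580919
  f_3 = 2.7·e^(−2.7·0.4) = 2.7·e^(−1.0800) = 0.916908
Unnormalised posteriors:
  w_1·f_1 = 0.46 × 0.409365 = 0.188308
  w_2·f_2 = 0.42 × 0.580919 = 0.243986
  w_3·f_3 = 0.12 × 0.916908 = 0.110029
Normaliser: 0.188308 + 0.243986 + 0.110029 = 0.542323
P(Group 3 | the observation) ≈ 0.2029

0.2029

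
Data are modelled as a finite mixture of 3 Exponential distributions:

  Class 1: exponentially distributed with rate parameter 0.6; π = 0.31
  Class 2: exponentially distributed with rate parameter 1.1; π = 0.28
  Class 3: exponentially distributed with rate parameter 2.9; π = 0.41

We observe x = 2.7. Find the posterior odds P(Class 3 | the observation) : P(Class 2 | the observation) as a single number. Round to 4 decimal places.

0.0299

The posterior odds equal the prior odds times the likelihood ratio: (P(Z=i)/P(Z=j))·(f_i(x)/f_j(x)).
Component likelihoods at x = 2.7:
  p_1 = 0.6·e^(−0.6·2.7) = 0.6·e^(−1.6200) = 0.118739
  p_2 = 1.1·e^(−1.1·2.7) = 1.1·e^(−2.9700) = 0.0564336
  p_3 = 2.9·e^(−2.9·2.7) = 2.9·e^(−7.8300) = 0.00115311
Posterior odds = (P(Z=3)·p_3) / (P(Z=2)·p_2) = (0.41·0.00115311) / (0.28·0.0564336) = 0.000472777 / 0.0158014 ≈ 0.0299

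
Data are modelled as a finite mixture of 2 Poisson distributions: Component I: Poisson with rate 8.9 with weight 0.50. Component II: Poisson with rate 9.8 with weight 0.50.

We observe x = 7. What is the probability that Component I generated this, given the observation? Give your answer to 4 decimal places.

0.5562

Apply Bayes' rule: the posterior for each component is proportional to its prior times its likelihood at x.
Component likelihoods at x = 7:
  p_I = e^(−8.9)·8.9^7/7! = 0.119696
  p_II = e^(−9.8)·9.8^7/7! = 0.0955138
Multiply by the mixture weights:
  w_I·p_I = 0.50 × 0.119696 = 0.0598479
  w_II·p_II = 0.50 × 0.0955138 = 0.0477569
Marginal: 0.0598479 + 0.0477569 = 0.107605
Responsibility of Component I: 0.0598479 / 0.107605 ≈ 0.5562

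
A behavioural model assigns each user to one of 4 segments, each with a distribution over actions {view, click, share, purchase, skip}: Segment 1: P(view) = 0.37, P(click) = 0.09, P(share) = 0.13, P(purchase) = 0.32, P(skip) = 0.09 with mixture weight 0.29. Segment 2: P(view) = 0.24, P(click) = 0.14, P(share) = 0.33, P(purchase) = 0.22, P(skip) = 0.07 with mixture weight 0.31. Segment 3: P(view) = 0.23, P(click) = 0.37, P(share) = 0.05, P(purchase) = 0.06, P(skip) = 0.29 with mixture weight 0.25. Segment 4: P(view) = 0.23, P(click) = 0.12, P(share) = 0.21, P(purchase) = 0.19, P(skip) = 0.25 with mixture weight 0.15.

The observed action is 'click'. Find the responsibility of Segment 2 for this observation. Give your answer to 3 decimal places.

P(component k | x) = w_k·f_k(x) / marginal(x), where marginal(x) = Σ_j w_j·f_j(x).
Component likelihoods at x = 'click':
  L_1 = P(click | comp) = 0.09
  L_2 = P(click | comp) = 0.14
  L_3 = P(click | comp) = 0.37
  L_4 = P(click | comp) = 0.12
Multiply by the mixture weights:
  w_1·L_1 = 0.29 × 0.09 = 0.0261
  w_2·L_2 = 0.31 × 0.14 = 0.0434
  w_3·L_3 = 0.25 × 0.37 = 0.0925
  w_4·L_4 = 0.15 × 0.12 = 0.018
Marginal: 0.0261 + 0.0434 + 0.0925 + 0.018 = 0.18
So the posterior for Segment 2 is 0.0434 / 0.18 ≈ 0.241.

0.241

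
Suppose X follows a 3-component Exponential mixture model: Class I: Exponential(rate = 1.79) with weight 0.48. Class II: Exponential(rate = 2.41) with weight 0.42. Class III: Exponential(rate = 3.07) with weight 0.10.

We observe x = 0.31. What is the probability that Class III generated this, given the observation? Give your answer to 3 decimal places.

The responsibility of component k is π_k f_k(x) divided by Σ_j π_j f_j(x).
Evaluate each component's likelihood at the observed value:
  f_I = 1.02769
  f_II = 1.14171
  f_III = 1.18528
Multiply by the mixture weights:
  π_I·f_I = 0.48 × 1.02769 = 0.493292
  π_II·f_II = 0.42 × 1.14171 = 0.479518
  π_III·f_III = 0.10 × 1.18528 = 0.118528
Sum: 0.493292 + 0.479518 + 0.118528 = 1.09134
So the posterior for Class III is 0.118528 / 1.09134 ≈ 0.109.

0.109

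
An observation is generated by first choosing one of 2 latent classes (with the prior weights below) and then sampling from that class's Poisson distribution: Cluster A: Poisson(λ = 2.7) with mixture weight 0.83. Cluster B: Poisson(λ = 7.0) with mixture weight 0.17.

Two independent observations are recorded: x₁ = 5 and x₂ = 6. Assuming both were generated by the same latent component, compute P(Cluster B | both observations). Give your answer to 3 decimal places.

0.573

P(component k | x) = π_k·f_k(x) / marginal(x), where marginal(x) = Σ_j π_j·f_j(x).
Since both observations come from the same component, the likelihood for component k is f_k(x₁)·f_k(x₂).
  p_A = [e^(−2.7)·2.7^5/5! = 0.0803605] × [0.0361622] = 0.00290601
  p_B = [e^(−7.0)·7.0^5/5! = 0.127717] × [0.149003] = 0.0190301
Prior × likelihood for each component:
  π_A·p_A = 0.83 × 0.00290601 = 0.00241199
  π_B·p_B = 0.17 × 0.0190301 = 0.00323512
Marginal: 0.00241199 + 0.00323512 = 0.00564711
Responsibility of Cluster B: 0.00323512 / 0.00564711 ≈ 0.573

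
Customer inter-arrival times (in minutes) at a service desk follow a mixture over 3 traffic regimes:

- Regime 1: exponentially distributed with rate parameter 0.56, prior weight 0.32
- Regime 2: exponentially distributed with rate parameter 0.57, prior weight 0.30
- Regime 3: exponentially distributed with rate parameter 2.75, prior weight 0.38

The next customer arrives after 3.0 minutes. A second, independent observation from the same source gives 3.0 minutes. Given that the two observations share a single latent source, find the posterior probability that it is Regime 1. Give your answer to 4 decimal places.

By Bayes' theorem, P(k | x) = w_k f_k(x) / Σ_j w_j f_j(x).
Since both observations come from the same component, the likelihood for component k is f_k(x₁)·f_k(x₂).
  p_1 = [0.104369] × [0.104369] = 0.010893
  p_2 = [0.103094] × [0.103094] = 0.0106283
  p_3 = [0.000718461] × [0.000718461] = 5.16186e-07
Weight by the priors:
  w_1·p_1 = 0.32 × 0.010893 = 0.00348575
  w_2·p_2 = 0.30 × 0.0106283 = 0.00318848
  w_3·p_3 = 0.38 × 5.16186e-07 = 1.96151e-07
Normaliser: 0.00348575 + 0.00318848 + 1.96151e-07 = 0.00667443
Responsibility of Regime 1: 0.00348575 / 0.00667443 ≈ 0.5223

0.5223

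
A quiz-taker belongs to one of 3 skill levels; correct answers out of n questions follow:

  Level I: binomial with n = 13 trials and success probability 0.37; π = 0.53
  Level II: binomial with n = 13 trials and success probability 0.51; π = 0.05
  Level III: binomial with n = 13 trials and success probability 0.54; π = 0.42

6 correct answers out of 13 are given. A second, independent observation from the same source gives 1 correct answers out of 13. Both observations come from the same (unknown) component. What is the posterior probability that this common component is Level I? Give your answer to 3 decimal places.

0.965

By Bayes' theorem, P(k | x) = π_k f_k(x) / Σ_j π_j f_j(x).
Since both observations come from the same component, the likelihood for component k is f_k(x₁)·f_k(x₂).
  L_I = [C(13,6)·0.37^6·0.63^7 = 1716·0.00256573·0.0393898 = 0.173425] × [0.0188032] = 0.00326094
  L_II = [C(13,6)·0.51^6·0.49^7 = 1716·0.0175963·0.00678223 = 0.204791] × [0.00127018] = 0.000260122
  L_III = [C(13,6)·0.54^6·0.46^7 = 1716·0.0247949·0.00435818 = 0.185432] × [0.000630131] = 0.000116847
Weight by the priors:
  π_I·L_I = 0.53 × 0.00326094 = 0.0017283
  π_II·L_II = 0.05 × 0.000260122 = 1.30061e-05
  π_III·L_III = 0.42 × 0.000116847 = 4.90755e-05
Denominator: 0.0017283 + 1.30061e-05 + 4.90755e-05 = 0.00179038
Responsibility of Level I: 0.0017283 / 0.00179038 ≈ 0.965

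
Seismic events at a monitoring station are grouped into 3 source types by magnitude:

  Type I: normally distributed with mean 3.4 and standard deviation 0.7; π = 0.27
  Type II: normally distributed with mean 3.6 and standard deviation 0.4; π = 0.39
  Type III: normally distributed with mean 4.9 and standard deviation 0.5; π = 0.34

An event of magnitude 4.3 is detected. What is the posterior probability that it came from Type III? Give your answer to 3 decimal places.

0.466

Apply Bayes' rule: the posterior for each component is proportional to its prior times its likelihood at x.
Normal densities:
  f_I = 0.249376
  f_II = 0.215693
  f_III = 0.388372
Weight by the priors:
  π_I·f_I = 0.27 × 0.249376 = 0.0673315
  π_II·f_II = 0.39 × 0.215693 = 0.0841204
  π_III·f_III = 0.34 × 0.388372 = 0.132047
Marginal: 0.0673315 + 0.0841204 + 0.132047 = 0.283498
P(Type III | 4.3) = 0.132047 / 0.283498 ≈ 0.466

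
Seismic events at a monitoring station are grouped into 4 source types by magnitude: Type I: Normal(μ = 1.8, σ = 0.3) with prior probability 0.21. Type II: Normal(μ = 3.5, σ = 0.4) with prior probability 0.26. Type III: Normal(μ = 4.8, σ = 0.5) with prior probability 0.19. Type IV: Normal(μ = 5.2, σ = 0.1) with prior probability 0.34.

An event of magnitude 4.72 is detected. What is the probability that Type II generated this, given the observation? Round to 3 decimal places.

The responsibility of component k is P(Z=k) f_k(x) divided by Σ_j P(Z=j) f_j(x).
Component likelihoods at x = 4.72:
  p_I = (1/(0.3·√(2π)))·exp(−(4.72−1.8)²/(2·0.3²)) = 1.329808·exp(-47.36889) = 3.56239e-21
  p_II = (1/(0.4·√(2π)))·exp(−(4.72−3.5)²/(2·0.4²)) = 0.997356·exp(-4.65125) = 0.00952441
  p_III = (1/(0.5·√(2π)))·exp(−(4.72−4.8)²/(2·0.5²)) = 0.797885·exp(-0.01280) = 0.787737
  p_IV = (1/(0.1·√(2π)))·exp(−(4.72−5.2)²/(2·0.1²)) = 3.989423·exp(-11.52000) = 3.9613e-05
Weight by the priors:
  P(Z=I)·p_I = 0.21 × 3.56239e-21 = 7.48102e-22
  P(Z=II)·p_II = 0.26 × 0.00952441 = 0.00247635
  P(Z=III)·p_III = 0.19 × 0.787737 = 0.14967
  P(Z=IV)·p_IV = 0.34 × 3.9613e-05 = 1.34684e-05
Marginal: 7.48102e-22 + 0.00247635 + 0.14967 + 1.34684e-05 = 0.15216
P(Type II | data) ≈ 0.016

0.016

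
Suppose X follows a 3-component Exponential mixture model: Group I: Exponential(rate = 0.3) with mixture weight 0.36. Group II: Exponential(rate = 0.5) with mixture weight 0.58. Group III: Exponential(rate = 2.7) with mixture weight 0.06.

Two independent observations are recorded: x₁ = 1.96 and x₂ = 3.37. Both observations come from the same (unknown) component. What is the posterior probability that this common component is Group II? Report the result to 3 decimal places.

0.606

Posterior ∝ prior × likelihood, so P(k | x) ∝ π_k f_k(x); normalise over all components.
Since both observations come from the same component, the likelihood for component k is f_k(x₁)·f_k(x₂).
  p_I = [0.166631] × [0.109156] = 0.0181889
  p_II = [0.187656] × [0.0927222] = 0.0173998
  p_III = [0.0135856] × [0.000301799] = 4.10011e-06
Prior × likelihood for each component:
  π_I·p_I = 0.36 × 0.0181889 = 0.00654799
  π_II·p_II = 0.58 × 0.0173998 = 0.0100919
  π_III·p_III = 0.06 × 4.10011e-06 = 2.46007e-07
Denominator: 0.00654799 + 0.0100919 + 2.46007e-07 = 0.0166401
So the posterior for Group II is 0.0100919 / 0.0166401 ≈ 0.606.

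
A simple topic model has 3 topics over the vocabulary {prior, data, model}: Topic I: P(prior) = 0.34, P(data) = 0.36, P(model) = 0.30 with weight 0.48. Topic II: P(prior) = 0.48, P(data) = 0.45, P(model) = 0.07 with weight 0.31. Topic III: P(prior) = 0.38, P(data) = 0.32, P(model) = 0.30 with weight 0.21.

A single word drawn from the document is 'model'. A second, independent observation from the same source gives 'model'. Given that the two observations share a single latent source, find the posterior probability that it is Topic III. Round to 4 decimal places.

The responsibility of component k is P(Z=k) f_k(x) divided by Σ_j P(Z=j) f_j(x).
Since both observations come from the same component, the likelihood for component k is f_k(x₁)·f_k(x₂).
  p_I = [0.3] × [0.3] = 0.09
  p_II = [0.07] × [0.07] = 0.0049
  p_III = [0.3] × [0.3] = 0.09
Unnormalised posteriors:
  P(Z=I)·p_I = 0.48 × 0.09 = 0.0432
  P(Z=II)·p_II = 0.31 × 0.0049 = 0.001519
  P(Z=III)·p_III = 0.21 × 0.09 = 0.0189
Denominator: 0.0432 + 0.001519 + 0.0189 = 0.063619
P(Topic III | data) = 0.0189 / 0.063619 ≈ 0.2971

0.2971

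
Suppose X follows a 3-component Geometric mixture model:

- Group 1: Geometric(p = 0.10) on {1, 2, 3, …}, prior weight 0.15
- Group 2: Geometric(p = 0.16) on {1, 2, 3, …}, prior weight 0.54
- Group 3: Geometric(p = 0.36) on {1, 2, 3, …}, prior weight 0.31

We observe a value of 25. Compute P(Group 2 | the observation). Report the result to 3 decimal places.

0.523

Posterior ∝ prior × likelihood, so P(k | x) ∝ π_k f_k(x); normalise over all components.
Evaluate each component's likelihood at the observed value:
  L_1 = 0.10·(1−0.10)^24 = 0.10·0.0797664 = 0.00797664
  L_2 = 0.16·(1−0.16)^24 = 0.16·0.0152301 = 0.00243682
  L_3 = 0.36·(1−0.36)^24 = 0.36·2.23007e-05 = 8.02827e-06
Weight by the priors:
  π_1·L_1 = 0.15 × 0.00797664 = 0.0011965
  π_2·L_2 = 0.54 × 0.00243682 = 0.00131588
  π_3·L_3 = 0.31 × 8.02827e-06 = 2.48876e-06
Evidence: 0.0011965 + 0.00131588 + 2.48876e-06 = 0.00251487
So the posterior for Group 2 is 0.00131588 / 0.00251487 ≈ 0.523.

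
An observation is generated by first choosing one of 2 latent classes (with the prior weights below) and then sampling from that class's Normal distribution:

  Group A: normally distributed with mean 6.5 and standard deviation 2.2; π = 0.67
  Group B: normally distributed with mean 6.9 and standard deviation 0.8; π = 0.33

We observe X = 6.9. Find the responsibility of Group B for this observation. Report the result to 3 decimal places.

By Bayes' theorem, P(k | x) = P(Z=k) f_k(x) / Σ_j P(Z=j) f_j(x).
Normal densities:
  p_A = 0.178365
  p_B = 0.498678
Prior × likelihood for each component:
  P(Z=A)·p_A = 0.67 × 0.178365 = 0.119504
  P(Z=B)·p_B = 0.33 × 0.498678 = 0.164564
Denominator: 0.119504 + 0.164564 = 0.284068
P(Group B | x) ≈ 0.579

0.579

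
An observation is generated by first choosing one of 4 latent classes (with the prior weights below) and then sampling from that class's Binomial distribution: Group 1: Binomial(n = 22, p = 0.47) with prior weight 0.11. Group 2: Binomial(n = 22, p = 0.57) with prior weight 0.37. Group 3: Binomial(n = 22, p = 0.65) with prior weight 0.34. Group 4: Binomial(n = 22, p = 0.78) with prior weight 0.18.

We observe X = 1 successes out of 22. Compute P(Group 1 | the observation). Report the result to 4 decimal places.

By Bayes' theorem, P(k | x) = π_k f_k(x) / Σ_j π_j f_j(x).
Component likelihoods at x = 1 successes out of 22:
  f_1 = 1.67615e-05
  f_2 = 2.51846e-07
  f_3 = 3.8086e-09
  f_4 = 2.66314e-13
Weight by the priors:
  π_1·f_1 = 0.11 × 1.67615e-05 = 1.84377e-06
  π_2·f_2 = 0.37 × 2.51846e-07 = 9.3183e-08
  π_3·f_3 = 0.34 × 3.8086e-09 = 1.29492e-09
  π_4·f_4 = 0.18 × 2.66314e-13 = 4.79365e-14
Normaliser: 1.84377e-06 + 9.3183e-08 + 1.29492e-09 + 4.79365e-14 = 1.93825e-06
Responsibility of Group 1: 1.84377e-06 / 1.93825e-06 ≈ 0.9513

0.9513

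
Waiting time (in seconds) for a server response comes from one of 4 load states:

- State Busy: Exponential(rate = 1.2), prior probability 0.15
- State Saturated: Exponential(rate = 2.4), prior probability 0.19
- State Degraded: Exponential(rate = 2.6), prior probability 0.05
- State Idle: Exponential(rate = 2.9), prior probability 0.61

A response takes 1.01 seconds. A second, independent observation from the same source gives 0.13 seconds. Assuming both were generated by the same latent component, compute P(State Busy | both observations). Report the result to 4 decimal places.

0.1659

The responsibility of component k is P(Z=k) f_k(x) divided by Σ_j P(Z=j) f_j(x).
Since both observations come from the same component, the likelihood for component k is f_k(x₁)·f_k(x₂).
  p_Busy = [1.2·e^(−1.2·1.01) = 1.2·e^(−1.2120) = 0.357122] × [1.02667] = 0.366647
  p_Saturated = [2.4·e^(−2.4·1.01) = 2.4·e^(−2.4240) = 0.21256] × [1.75676] = 0.373416
  p_Degraded = [2.6·e^(−2.6·1.01) = 2.6·e^(−2.6260) = 0.188155] × [1.85431] = 0.348897
  p_Idle = [2.9·e^(−2.9·1.01) = 2.9·e^(−2.9290) = 0.155006] × [1.98916] = 0.308332
Multiply by the mixture weights:
  P(Z=Busy)·p_Busy = 0.15 × 0.366647 = 0.054997
  P(Z=Saturated)·p_Saturated = 0.19 × 0.373416 = 0.070949
  P(Z=Degraded)·p_Degraded = 0.05 × 0.348897 = 0.0174449
  P(Z=Idle)·p_Idle = 0.61 × 0.308332 = 0.188082
Evidence: 0.054997 + 0.070949 + 0.0174449 + 0.188082 = 0.331473
Responsibility of State Busy: 0.054997 / 0.331473 ≈ 0.1659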